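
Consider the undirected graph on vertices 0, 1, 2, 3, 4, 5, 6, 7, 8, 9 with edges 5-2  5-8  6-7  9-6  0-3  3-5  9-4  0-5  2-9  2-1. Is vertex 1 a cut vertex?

No

Deleting 1 leaves 1 component (was 1), so 1 is not a cut vertex.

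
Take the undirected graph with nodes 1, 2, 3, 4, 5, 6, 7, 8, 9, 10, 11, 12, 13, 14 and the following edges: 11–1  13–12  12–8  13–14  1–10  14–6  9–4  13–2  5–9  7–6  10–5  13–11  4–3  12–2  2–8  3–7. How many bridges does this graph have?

The edges on the cycle 13-11-1-10-5-9-4-3-7-6-14-13 are not bridges since each lies on that cycle.
Every edge lies on some cycle, so there are no bridges.

0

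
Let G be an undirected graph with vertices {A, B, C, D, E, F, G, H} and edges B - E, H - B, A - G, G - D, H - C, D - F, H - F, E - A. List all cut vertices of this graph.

H

Removing H increases the component count from 1 to 2, so H is a cut vertex.
By contrast removing G leaves 1 component; it is not a cut vertex. No other vertex is a cut vertex either.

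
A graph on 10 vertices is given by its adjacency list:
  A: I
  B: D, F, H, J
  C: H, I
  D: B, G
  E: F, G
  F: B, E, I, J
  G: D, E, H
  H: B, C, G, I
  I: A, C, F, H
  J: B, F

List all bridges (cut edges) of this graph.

A-I

The edges on the cycle F-E-G-H-C-I-F are not bridges since each lies on that cycle.
But removing A-I disconnects A from I — this is a bridge.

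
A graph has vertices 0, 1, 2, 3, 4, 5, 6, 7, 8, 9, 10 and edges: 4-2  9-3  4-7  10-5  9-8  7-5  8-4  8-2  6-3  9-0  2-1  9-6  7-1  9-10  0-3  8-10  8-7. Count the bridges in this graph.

0

The edges on the cycle 8-4-2-8 are not bridges since each lies on that cycle.
Every edge lies on some cycle, so there are no bridges.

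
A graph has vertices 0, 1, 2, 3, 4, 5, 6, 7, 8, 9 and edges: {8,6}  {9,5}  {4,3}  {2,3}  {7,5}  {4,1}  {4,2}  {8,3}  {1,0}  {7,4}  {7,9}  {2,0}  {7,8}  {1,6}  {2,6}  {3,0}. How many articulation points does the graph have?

1

Removing 7 increases the component count from 1 to 2, so 7 is a cut vertex.
By contrast removing 1 leaves 1 component; it is not a cut vertex. No other vertex is a cut vertex either.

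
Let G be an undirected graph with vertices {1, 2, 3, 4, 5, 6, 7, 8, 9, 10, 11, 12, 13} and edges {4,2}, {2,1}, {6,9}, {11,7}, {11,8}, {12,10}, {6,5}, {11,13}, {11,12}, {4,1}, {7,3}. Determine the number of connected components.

Starting from 1 we can reach 1, 2, 4. That is one component of size 3.
Starting from 5 we can reach 5, 6, 9. That is one component of size 3.
Starting from 3 we can reach 3, 7, 8, 10, 11, 12, 13. That is one component of size 7.
Total: 3 components.

3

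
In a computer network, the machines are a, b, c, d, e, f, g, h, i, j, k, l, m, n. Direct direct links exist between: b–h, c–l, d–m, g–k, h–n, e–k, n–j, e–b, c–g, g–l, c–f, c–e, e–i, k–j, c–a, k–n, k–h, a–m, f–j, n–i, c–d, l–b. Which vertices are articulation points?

Removing c increases the component count from 1 to 2, so c is a cut vertex.
By contrast removing g leaves 1 component; it is not a cut vertex. No other vertex is a cut vertex either.

c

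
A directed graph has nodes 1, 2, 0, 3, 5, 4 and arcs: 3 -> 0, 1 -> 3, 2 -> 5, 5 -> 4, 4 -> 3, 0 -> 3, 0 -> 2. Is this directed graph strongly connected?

No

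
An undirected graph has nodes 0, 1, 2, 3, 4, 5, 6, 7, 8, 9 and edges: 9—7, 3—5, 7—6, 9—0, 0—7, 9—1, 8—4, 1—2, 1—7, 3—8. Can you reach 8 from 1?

No

The component containing 1 is {0, 1, 2, 6, 7, 9}, and 8 is not in it.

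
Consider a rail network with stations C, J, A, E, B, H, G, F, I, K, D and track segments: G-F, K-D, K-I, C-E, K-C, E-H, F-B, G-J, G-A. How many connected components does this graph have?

Starting from A we can reach A, B, F, G, J. That is one component of size 5.
Starting from C we can reach C, D, E, H, I, K. That is one component of size 6.
Total: 2 components.

2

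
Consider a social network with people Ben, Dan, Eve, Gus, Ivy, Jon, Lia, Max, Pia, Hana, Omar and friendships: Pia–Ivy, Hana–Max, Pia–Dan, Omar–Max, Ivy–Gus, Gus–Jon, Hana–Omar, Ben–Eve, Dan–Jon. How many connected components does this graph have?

Lia is isolated — a component by itself.
Starting from Ben we can reach Ben, Eve. That is one component of size 2.
Starting from Max we can reach Max, Hana, Omar. That is one component of size 3.
Starting from Dan we can reach Dan, Gus, Ivy, Jon, Pia. That is one component of size 5.
Total: 4 components.

4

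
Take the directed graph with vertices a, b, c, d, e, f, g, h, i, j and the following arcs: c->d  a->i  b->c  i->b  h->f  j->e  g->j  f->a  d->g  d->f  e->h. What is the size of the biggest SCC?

{a, b, c, d, e, f, g, h, i, j} are all mutually reachable — one SCC of size 10.
The largest has 10 vertices.

10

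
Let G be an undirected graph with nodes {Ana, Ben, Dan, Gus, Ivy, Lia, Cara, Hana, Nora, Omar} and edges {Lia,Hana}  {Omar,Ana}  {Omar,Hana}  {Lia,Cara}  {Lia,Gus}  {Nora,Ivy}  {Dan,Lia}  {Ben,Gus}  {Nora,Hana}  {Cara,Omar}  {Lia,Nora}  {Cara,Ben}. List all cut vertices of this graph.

Lia, Nora, Omar

Removing Lia increases the component count from 1 to 2, so Lia is a cut vertex.
Removing Nora increases the component count from 1 to 2, so Nora is a cut vertex.
Removing Omar increases the component count from 1 to 2, so Omar is a cut vertex.
By contrast removing Ana leaves 1 component; it is not a cut vertex. No other vertex is a cut vertex either.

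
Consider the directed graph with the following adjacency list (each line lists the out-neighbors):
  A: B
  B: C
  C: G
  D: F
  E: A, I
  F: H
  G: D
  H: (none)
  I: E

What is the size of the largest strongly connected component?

{E, I} are all mutually reachable — one SCC of size 2.
{F} is an SCC by itself.
{C} is an SCC by itself.
{G} is an SCC by itself.
{B} is an SCC by itself.
(and 3 more singleton SCCs)
The largest has 2 vertices.

2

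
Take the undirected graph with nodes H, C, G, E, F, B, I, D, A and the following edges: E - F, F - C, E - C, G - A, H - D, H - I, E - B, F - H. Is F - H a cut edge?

Yes

Removing F - H leaves no path between F and H: the component count goes from 2 to 3. So it is a bridge.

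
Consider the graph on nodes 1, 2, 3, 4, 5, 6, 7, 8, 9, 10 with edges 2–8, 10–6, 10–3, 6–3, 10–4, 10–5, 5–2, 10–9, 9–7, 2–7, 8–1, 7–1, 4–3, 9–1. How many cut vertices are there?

Removing 10 increases the component count from 1 to 2, so 10 is a cut vertex.
By contrast removing 8 leaves 1 component; it is not a cut vertex. No other vertex is a cut vertex either.

1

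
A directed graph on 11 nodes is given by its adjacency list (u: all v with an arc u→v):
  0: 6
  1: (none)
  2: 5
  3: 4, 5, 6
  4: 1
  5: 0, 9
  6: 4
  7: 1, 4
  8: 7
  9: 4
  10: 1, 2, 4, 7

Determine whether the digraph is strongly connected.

No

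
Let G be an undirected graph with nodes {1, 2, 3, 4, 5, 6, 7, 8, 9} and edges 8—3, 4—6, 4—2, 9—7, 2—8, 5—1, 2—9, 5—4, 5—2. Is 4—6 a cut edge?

Yes

Removing 4—6 leaves no path between 4 and 6: the component count goes from 1 to 2. So it is a bridge.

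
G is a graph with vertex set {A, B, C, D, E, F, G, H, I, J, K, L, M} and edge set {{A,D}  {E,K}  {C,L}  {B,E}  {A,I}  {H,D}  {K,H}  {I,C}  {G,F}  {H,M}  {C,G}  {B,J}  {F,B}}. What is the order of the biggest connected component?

13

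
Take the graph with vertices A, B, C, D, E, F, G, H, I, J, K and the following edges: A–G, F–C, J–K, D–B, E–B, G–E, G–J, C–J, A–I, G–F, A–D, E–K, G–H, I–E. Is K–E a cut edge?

No

After removing K–E, the path K-J-G-E still connects them, so the edge is not a bridge.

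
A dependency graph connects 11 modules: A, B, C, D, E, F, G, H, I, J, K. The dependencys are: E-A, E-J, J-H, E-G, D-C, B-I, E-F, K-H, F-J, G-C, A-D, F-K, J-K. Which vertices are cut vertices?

E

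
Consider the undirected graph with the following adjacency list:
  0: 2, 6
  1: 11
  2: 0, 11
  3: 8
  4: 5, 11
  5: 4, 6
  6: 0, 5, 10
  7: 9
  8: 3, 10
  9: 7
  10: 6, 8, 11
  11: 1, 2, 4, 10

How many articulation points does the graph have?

Removing 8 increases the component count from 2 to 3, so 8 is a cut vertex.
Removing 10 increases the component count from 2 to 3, so 10 is a cut vertex.
Removing 11 increases the component count from 2 to 3, so 11 is a cut vertex.
By contrast removing 1 leaves 2 components; it is not a cut vertex. No other vertex is a cut vertex either.

3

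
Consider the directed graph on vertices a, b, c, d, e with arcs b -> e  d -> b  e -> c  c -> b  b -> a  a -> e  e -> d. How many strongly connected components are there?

{a, b, c, d, e} are all mutually reachable — one SCC of size 5.
That gives 1 strongly connected component.

1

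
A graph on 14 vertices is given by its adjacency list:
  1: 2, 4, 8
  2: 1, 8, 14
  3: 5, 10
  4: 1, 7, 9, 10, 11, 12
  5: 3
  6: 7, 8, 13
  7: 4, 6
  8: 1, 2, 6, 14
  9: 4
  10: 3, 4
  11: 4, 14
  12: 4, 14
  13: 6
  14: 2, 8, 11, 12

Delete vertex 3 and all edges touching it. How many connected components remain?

With 3 gone, the remaining components are: {5}; {1, 2, 4, 6, 7, 8, 9, 10, 11, 12, 13, 14}.
That is 2 components.

2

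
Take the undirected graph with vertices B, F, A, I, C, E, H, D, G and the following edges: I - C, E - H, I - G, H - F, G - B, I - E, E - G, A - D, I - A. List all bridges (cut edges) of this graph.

The edges on the cycle I-E-G-I are not bridges since each lies on that cycle.
But removing E - H disconnects E from H; removing I - A disconnects I from A; removing G - B disconnects G from B; removing A - D disconnects A from D — these are bridges.
In total 6 edges are bridges.

A-D, A-I, B-G, C-I, E-H, F-H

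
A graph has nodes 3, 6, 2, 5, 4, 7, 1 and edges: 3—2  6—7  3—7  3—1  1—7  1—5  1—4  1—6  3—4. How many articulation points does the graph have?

2

Removing 1 increases the component count from 1 to 2, so 1 is a cut vertex.
Removing 3 increases the component count from 1 to 2, so 3 is a cut vertex.
By contrast removing 5 leaves 1 component; it is not a cut vertex. No other vertex is a cut vertex either.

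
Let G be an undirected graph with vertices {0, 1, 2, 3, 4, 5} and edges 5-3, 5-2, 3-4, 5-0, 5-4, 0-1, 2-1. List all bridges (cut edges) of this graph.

The edges on the cycle 5-3-4-5 are not bridges since each lies on that cycle.
Every edge lies on some cycle, so there are no bridges.

none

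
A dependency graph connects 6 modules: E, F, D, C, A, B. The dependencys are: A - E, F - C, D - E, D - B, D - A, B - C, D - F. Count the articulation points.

1

Removing D increases the component count from 1 to 2, so D is a cut vertex.
By contrast removing E leaves 1 component; it is not a cut vertex. No other vertex is a cut vertex either.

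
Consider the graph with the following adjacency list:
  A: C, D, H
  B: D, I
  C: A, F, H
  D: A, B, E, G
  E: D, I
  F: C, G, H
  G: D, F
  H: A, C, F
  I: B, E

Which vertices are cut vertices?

D

Removing D increases the component count from 1 to 2, so D is a cut vertex.
By contrast removing H leaves 1 component; it is not a cut vertex. No other vertex is a cut vertex either.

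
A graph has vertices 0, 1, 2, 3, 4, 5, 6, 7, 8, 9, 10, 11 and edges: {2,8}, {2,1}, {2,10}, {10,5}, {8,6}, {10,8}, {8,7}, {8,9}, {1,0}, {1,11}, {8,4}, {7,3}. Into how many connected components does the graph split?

1

Starting from 0 we can reach 0, 1, 2, 3, 4, 5, 6, 7, 8, 9, 10, 11. That is one component of size 12.
Total: 1 component.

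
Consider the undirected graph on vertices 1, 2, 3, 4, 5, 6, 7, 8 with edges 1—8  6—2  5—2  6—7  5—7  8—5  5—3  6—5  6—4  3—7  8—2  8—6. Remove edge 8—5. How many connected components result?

8 and 5 are still connected via 8-6-5, so the component count stays at 1.

1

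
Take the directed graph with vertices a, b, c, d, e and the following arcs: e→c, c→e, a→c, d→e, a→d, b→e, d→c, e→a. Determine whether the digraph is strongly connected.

There is no directed path from d to b, so the graph is not strongly connected.

No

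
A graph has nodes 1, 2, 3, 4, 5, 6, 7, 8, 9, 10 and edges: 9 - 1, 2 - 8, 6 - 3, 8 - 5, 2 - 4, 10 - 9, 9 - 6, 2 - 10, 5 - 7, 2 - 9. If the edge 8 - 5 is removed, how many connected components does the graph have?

2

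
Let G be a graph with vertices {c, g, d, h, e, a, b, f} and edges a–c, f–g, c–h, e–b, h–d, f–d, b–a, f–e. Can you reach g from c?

Yes

From c we can reach a, b, c, d, e, f, g, h, which includes g.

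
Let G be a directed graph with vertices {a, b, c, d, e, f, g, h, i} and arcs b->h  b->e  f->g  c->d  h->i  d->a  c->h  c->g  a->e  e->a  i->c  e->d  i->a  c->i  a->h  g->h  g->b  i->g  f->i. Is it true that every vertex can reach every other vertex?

There is no directed path from g to f, so the graph is not strongly connected.

No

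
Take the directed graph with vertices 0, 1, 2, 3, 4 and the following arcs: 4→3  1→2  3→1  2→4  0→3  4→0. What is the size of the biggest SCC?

{0, 1, 2, 3, 4} are all mutually reachable — one SCC of size 5.
The largest has 5 vertices.

5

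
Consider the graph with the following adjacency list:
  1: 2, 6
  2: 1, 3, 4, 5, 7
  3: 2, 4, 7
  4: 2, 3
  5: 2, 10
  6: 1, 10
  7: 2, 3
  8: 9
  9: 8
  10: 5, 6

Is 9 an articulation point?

Deleting 9 leaves 2 components (was 2), so 9 is not a cut vertex.

No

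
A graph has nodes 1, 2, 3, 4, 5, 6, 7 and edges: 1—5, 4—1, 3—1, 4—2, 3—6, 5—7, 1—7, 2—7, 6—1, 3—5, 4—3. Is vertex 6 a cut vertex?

No

Deleting 6 leaves 1 component (was 1) (its neighbors 1, 3 remain connected to each other), so 6 is not a cut vertex.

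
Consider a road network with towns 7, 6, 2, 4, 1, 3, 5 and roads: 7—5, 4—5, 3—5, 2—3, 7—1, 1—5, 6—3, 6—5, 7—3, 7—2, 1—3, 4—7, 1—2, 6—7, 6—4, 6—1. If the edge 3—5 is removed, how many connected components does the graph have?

1

3 and 5 are still connected via 3-6-5, so the component count stays at 1.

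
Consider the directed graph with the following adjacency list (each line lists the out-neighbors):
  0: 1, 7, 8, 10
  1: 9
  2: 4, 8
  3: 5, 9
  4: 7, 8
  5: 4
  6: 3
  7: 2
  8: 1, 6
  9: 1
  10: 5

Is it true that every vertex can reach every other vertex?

No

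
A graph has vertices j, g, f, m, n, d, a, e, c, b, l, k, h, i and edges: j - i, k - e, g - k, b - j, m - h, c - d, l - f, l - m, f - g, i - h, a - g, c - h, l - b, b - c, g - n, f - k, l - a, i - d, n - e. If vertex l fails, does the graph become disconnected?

Yes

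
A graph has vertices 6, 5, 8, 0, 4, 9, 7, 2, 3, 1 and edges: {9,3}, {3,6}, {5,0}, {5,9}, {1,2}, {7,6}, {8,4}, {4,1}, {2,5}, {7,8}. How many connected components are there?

Starting from 0 we can reach 0, 1, 2, 3, 4, 5, 6, 7, 8, 9. That is one component of size 10.
Total: 1 component.

1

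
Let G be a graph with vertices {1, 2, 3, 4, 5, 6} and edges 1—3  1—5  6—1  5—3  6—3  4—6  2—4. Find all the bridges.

The edges on the cycle 6-1-5-3-6 are not bridges since each lies on that cycle.
But removing 4—6 disconnects 4 from 6; removing 2—4 disconnects 2 from 4 — these are bridges.

2-4, 4-6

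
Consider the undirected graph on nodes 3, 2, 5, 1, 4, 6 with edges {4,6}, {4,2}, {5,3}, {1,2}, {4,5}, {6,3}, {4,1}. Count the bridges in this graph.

0

The edges on the cycle 4-1-2-4 are not bridges since each lies on that cycle.
Every edge lies on some cycle, so there are no bridges.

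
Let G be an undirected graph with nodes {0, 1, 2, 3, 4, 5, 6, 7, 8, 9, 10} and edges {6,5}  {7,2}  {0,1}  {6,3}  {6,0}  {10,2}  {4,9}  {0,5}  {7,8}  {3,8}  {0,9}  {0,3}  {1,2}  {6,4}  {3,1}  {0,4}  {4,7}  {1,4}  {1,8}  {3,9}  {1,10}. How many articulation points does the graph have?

0

Removing 7, for instance, still leaves 1 component. No single vertex removal increases the component count — the graph has no articulation points.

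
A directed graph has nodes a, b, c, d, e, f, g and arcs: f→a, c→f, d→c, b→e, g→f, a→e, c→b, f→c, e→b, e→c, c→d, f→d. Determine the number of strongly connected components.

2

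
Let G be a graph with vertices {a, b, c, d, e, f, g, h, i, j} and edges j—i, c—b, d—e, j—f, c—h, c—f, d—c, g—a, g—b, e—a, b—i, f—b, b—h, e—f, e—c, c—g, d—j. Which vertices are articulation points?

Removing f, for instance, still leaves 1 component. No single vertex removal increases the component count — the graph has no articulation points.

none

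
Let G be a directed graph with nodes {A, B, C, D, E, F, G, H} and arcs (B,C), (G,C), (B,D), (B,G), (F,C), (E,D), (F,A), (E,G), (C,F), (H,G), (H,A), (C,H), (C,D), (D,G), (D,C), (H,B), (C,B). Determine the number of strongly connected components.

3

{B, C, D, F, G, H} are all mutually reachable — one SCC of size 6.
{A} is an SCC by itself.
{E} is an SCC by itself.
That gives 3 strongly connected components.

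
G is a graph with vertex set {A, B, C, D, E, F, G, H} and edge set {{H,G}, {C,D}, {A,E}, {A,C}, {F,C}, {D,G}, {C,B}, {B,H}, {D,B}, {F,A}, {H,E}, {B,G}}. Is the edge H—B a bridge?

No

After removing H—B, the path H-G-B still connects them, so the edge is not a bridge.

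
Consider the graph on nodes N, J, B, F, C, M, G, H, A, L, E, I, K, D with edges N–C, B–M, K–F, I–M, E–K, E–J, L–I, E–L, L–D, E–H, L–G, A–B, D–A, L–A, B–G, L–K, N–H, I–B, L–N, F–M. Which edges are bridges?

The edges on the cycle L-D-A-L are not bridges since each lies on that cycle.
But removing J–E disconnects J from E; removing N–C disconnects N from C — these are bridges.

C-N, E-J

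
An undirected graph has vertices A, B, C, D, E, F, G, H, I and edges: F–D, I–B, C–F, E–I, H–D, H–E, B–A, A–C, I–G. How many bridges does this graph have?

The edges on the cycle H-E-I-B-A-C-F-D-H are not bridges since each lies on that cycle.
But removing G–I disconnects G from I — this is a bridge.

1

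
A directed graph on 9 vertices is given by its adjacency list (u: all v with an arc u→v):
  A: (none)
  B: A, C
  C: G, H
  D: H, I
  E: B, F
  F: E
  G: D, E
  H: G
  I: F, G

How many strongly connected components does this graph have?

{B, C, D, E, F, G, H, I} are all mutually reachable — one SCC of size 8.
{A} is an SCC by itself.
That gives 2 strongly connected components.

2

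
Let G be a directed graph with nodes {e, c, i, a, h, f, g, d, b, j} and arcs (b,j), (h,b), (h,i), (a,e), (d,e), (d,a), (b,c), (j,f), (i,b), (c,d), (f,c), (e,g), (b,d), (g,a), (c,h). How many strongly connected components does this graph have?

{b, c, f, h, i, j} are all mutually reachable — one SCC of size 6.
{a, e, g} are all mutually reachable — one SCC of size 3.
{d} is an SCC by itself.
That gives 3 strongly connected components.

3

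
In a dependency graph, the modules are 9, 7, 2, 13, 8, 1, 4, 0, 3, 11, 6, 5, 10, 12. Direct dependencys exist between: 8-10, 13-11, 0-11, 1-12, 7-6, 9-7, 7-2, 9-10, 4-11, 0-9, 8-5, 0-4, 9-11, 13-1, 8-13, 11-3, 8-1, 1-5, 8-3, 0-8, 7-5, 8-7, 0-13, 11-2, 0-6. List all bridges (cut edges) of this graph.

The edges on the cycle 0-9-11-0 are not bridges since each lies on that cycle.
But removing 12-1 disconnects 12 from 1 — this is a bridge.

1-12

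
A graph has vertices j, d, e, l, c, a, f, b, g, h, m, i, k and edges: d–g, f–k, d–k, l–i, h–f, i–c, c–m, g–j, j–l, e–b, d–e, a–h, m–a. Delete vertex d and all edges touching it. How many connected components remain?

With d gone, the remaining components are: {b, e}; {a, c, f, g, h, i, j, k, l, m}.
That is 2 components.

2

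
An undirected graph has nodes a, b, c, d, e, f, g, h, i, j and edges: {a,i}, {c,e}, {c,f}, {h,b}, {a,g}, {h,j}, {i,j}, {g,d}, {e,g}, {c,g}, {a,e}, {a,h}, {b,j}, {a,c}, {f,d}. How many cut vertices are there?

Removing a increases the component count from 1 to 2, so a is a cut vertex.
By contrast removing c leaves 1 component; it is not a cut vertex. No other vertex is a cut vertex either.

1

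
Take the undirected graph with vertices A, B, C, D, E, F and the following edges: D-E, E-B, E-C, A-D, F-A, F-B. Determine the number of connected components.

1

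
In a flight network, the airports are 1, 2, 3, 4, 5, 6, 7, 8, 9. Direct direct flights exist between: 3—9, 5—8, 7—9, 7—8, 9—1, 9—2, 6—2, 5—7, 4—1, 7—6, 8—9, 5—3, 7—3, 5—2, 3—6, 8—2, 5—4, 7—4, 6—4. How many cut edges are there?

0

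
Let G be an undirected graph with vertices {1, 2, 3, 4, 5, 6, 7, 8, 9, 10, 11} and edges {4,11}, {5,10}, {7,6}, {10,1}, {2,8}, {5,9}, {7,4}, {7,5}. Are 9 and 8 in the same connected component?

The component containing 9 is {1, 4, 5, 6, 7, 9, 10, 11}, and 8 is not in it.

No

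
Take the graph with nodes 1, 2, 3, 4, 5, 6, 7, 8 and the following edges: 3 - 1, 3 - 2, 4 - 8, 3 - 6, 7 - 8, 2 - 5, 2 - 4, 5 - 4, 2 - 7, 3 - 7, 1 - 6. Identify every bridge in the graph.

none

The edges on the cycle 3-1-6-3 are not bridges since each lies on that cycle.
Every edge lies on some cycle, so there are no bridges.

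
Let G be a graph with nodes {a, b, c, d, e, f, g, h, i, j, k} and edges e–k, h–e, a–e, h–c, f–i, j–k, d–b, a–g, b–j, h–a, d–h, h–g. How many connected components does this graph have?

2

Starting from f we can reach f, i. That is one component of size 2.
Starting from a we can reach a, b, c, d, e, g, h, j, k. That is one component of size 9.
Total: 2 components.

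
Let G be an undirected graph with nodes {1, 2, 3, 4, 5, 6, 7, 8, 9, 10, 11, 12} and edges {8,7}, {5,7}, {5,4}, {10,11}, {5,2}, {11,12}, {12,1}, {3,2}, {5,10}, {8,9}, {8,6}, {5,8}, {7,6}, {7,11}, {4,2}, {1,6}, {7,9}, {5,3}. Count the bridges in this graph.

0

The edges on the cycle 5-3-2-5 are not bridges since each lies on that cycle.
Every edge lies on some cycle, so there are no bridges.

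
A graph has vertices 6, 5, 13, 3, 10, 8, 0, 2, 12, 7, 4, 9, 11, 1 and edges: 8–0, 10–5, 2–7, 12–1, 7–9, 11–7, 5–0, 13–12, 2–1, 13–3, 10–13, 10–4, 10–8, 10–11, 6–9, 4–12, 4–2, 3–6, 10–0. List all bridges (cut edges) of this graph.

The edges on the cycle 4-2-1-12-4 are not bridges since each lies on that cycle.
Every edge lies on some cycle, so there are no bridges.

none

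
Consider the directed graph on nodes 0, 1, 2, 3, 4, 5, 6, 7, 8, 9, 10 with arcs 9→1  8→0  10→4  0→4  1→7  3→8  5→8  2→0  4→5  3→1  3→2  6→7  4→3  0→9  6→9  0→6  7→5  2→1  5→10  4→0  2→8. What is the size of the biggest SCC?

{0, 1, 2, 3, 4, 5, 6, 7, 8, 9, 10} are all mutually reachable — one SCC of size 11.
The largest has 11 vertices.

11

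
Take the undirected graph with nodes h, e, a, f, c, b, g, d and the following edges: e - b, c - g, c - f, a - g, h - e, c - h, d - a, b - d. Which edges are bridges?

The edges on the cycle c-h-e-b-d-a-g-c are not bridges since each lies on that cycle.
But removing c - f disconnects c from f — this is a bridge.

c-f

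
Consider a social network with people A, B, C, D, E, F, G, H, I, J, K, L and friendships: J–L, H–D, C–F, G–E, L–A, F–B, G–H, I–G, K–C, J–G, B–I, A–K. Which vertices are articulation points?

G, H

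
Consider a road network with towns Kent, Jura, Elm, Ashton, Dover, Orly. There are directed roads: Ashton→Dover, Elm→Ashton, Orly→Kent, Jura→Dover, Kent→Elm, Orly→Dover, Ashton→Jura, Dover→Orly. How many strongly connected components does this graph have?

{Elm, Jura, Kent, Orly, Dover, Ashton} are all mutually reachable — one SCC of size 6.
That gives 1 strongly connected component.

1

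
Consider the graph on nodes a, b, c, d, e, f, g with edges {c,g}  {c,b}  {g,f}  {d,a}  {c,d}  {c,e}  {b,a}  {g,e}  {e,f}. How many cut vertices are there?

Removing c increases the component count from 1 to 2, so c is a cut vertex.
By contrast removing e leaves 1 component; it is not a cut vertex. No other vertex is a cut vertex either.

1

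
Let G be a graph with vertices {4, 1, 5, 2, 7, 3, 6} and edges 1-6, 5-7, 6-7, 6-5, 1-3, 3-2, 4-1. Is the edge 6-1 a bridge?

Yes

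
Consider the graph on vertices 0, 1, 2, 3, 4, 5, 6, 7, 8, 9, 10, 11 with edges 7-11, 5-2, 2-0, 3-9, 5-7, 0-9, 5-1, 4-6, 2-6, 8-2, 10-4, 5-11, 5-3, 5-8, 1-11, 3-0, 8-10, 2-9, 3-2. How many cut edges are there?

0

The edges on the cycle 5-8-10-4-6-2-5 are not bridges since each lies on that cycle.
Every edge lies on some cycle, so there are no bridges.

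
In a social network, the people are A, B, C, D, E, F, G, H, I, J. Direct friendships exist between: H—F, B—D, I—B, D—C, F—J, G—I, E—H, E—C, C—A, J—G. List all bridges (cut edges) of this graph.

A-C

The edges on the cycle E-H-F-J-G-I-B-D-C-E are not bridges since each lies on that cycle.
But removing C—A disconnects C from A — this is a bridge.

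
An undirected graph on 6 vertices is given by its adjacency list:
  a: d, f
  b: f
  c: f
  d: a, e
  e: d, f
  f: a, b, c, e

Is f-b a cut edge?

Yes

Removing f-b leaves no path between f and b: the component count goes from 1 to 2. So it is a bridge.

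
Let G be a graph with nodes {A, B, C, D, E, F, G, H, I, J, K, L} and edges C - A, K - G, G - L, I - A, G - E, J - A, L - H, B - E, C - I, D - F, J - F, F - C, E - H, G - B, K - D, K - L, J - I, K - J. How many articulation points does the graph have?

Removing K increases the component count from 1 to 2, so K is a cut vertex.
By contrast removing F leaves 1 component; it is not a cut vertex. No other vertex is a cut vertex either.

1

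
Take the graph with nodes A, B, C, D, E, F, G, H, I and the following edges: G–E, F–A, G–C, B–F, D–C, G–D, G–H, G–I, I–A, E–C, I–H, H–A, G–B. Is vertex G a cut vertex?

Yes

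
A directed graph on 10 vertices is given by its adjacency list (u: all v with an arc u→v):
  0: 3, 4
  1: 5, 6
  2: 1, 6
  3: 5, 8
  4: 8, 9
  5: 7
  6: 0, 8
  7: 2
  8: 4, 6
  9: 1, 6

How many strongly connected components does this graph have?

{0, 1, 2, 3, 4, 5, 6, 7, 8, 9} are all mutually reachable — one SCC of size 10.
That gives 1 strongly connected component.

1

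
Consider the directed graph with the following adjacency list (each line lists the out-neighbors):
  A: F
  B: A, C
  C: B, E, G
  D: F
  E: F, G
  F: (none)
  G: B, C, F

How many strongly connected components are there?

{B, C, E, G} are all mutually reachable — one SCC of size 4.
{F} is an SCC by itself.
{D} is an SCC by itself.
{A} is an SCC by itself.
That gives 4 strongly connected components.

4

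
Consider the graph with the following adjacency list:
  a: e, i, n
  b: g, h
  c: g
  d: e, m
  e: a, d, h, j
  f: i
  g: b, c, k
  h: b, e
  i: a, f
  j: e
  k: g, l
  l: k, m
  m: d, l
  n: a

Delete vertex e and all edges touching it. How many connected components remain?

3

With e gone, the remaining components are: {j}; {a, f, i, n}; {b, c, d, g, h, k, l, m}.
That is 3 components.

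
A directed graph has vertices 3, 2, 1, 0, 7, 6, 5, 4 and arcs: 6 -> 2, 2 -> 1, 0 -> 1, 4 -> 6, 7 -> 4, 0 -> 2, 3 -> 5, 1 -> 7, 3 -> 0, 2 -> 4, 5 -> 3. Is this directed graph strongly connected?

There is no directed path from 0 to 5, so the graph is not strongly connected.

No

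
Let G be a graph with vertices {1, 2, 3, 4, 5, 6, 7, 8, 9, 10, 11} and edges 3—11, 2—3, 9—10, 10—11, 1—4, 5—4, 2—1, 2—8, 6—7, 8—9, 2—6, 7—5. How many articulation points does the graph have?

Removing 2 increases the component count from 1 to 2, so 2 is a cut vertex.
By contrast removing 1 leaves 1 component; it is not a cut vertex. No other vertex is a cut vertex either.

1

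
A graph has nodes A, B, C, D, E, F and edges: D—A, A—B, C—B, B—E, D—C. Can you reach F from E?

No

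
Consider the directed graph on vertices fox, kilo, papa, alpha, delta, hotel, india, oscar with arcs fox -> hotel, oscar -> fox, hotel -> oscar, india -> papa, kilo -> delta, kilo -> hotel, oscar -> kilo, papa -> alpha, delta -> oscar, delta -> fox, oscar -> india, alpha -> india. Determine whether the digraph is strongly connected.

No

There is no directed path from india to oscar, so the graph is not strongly connected.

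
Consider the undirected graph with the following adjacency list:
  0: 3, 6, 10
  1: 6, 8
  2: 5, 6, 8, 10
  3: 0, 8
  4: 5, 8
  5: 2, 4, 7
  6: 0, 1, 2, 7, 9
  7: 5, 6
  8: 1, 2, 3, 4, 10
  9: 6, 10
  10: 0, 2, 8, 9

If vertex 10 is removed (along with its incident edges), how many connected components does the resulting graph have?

With 10 gone, the remaining components are: {0, 1, 2, 3, 4, 5, 6, 7, 8, 9}.
That is 1 component.

1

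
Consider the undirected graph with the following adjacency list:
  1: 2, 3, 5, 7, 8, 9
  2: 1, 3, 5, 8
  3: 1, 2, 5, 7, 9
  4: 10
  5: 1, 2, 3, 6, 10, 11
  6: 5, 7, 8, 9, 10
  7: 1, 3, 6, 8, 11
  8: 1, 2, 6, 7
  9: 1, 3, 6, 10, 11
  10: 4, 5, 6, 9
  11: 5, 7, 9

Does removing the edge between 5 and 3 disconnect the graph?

No

After removing 5-3, the path 5-1-3 still connects them, so the edge is not a bridge.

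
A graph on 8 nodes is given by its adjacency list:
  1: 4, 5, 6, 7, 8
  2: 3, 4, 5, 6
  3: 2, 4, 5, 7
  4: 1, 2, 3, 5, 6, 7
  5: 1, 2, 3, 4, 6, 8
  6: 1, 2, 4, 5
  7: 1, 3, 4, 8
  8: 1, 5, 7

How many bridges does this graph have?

0

The edges on the cycle 2-4-7-3-2 are not bridges since each lies on that cycle.
Every edge lies on some cycle, so there are no bridges.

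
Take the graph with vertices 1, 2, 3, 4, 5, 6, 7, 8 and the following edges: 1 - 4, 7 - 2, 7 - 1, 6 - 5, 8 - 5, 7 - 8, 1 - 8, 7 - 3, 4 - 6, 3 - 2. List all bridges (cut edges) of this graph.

The edges on the cycle 7-3-2-7 are not bridges since each lies on that cycle.
Every edge lies on some cycle, so there are no bridges.

none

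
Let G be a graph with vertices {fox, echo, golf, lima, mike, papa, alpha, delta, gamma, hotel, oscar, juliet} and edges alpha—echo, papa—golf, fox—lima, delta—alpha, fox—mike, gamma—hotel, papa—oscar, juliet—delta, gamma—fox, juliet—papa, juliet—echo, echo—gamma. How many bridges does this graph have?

The edges on the cycle juliet-delta-alpha-echo-juliet are not bridges since each lies on that cycle.
But removing papa—oscar disconnects papa from oscar; removing fox—lima disconnects fox from lima; removing echo—gamma disconnects echo from gamma; removing papa—golf disconnects papa from golf — these are bridges.
In total 8 edges are bridges.

8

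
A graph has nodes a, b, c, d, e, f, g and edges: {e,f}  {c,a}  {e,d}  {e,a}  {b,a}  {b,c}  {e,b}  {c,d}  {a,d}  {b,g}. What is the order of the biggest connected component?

7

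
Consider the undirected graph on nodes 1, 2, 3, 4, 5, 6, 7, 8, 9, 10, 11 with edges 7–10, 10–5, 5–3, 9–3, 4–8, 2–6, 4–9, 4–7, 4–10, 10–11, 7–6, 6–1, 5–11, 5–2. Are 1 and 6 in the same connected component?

Yes

From 1 we can reach 1, 2, 3, 4, 5, 6, 7, 8, 9, 10, 11, which includes 6.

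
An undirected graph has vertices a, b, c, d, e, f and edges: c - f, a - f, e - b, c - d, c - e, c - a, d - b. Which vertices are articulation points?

c

Removing c increases the component count from 1 to 2, so c is a cut vertex.
By contrast removing a leaves 1 component; it is not a cut vertex. No other vertex is a cut vertex either.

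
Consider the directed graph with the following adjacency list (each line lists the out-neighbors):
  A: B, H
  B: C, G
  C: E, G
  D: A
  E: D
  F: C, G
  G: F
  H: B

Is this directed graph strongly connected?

Yes

From E we can reach every vertex (A, B, C, D, E, F, G, H), and every vertex can reach E (A, B, C, D, E, F, G, H). So the whole graph is one strongly connected component.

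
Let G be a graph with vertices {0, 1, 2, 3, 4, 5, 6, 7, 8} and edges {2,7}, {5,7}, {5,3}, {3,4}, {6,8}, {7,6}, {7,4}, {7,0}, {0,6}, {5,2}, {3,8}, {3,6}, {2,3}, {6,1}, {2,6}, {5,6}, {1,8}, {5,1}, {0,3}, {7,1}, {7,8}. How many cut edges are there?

The edges on the cycle 5-2-6-1-7-5 are not bridges since each lies on that cycle.
Every edge lies on some cycle, so there are no bridges.

0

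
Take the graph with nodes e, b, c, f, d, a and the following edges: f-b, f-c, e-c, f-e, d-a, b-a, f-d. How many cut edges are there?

The edges on the cycle f-e-c-f are not bridges since each lies on that cycle.
Every edge lies on some cycle, so there are no bridges.

0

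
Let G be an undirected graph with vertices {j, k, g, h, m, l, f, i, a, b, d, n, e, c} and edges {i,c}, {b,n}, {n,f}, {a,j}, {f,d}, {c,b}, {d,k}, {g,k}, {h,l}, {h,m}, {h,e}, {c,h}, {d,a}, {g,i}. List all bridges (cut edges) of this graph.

a-d, a-j, c-h, e-h, h-l, h-m

The edges on the cycle g-i-c-b-n-f-d-k-g are not bridges since each lies on that cycle.
But removing h - c disconnects h from c; removing a - d disconnects a from d; removing h - l disconnects h from l; removing a - j disconnects a from j — these are bridges.
In total 6 edges are bridges.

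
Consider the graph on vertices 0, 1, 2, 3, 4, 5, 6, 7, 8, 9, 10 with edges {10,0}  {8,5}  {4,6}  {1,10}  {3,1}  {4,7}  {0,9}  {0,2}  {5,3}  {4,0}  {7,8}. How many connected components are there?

1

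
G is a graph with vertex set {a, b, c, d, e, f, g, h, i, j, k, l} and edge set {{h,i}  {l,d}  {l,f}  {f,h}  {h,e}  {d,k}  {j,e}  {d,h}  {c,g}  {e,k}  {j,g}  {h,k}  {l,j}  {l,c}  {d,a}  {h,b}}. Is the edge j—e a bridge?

No

After removing j—e, the path j-l-d-h-e still connects them, so the edge is not a bridge.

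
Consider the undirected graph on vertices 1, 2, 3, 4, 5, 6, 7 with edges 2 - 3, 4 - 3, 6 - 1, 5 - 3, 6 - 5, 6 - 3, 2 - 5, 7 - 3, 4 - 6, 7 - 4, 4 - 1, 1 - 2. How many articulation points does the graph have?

0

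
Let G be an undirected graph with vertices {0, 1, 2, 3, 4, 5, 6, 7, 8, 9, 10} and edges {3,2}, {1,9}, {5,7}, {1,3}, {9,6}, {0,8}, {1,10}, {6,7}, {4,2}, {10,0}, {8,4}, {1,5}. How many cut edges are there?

0

The edges on the cycle 1-10-0-8-4-2-3-1 are not bridges since each lies on that cycle.
Every edge lies on some cycle, so there are no bridges.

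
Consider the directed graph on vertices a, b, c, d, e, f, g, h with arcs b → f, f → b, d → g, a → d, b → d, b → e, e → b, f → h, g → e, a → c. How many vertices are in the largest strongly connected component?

{b, d, e, f, g} are all mutually reachable — one SCC of size 5.
{c} is an SCC by itself.
{h} is an SCC by itself.
{a} is an SCC by itself.
The largest has 5 vertices.

5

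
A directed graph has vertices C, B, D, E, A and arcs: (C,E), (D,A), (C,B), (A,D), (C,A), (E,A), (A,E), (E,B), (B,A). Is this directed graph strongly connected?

No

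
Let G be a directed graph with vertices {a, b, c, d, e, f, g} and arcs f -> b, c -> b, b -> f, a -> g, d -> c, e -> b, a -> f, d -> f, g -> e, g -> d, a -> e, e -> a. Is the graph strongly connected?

No

There is no directed path from c to a, so the graph is not strongly connected.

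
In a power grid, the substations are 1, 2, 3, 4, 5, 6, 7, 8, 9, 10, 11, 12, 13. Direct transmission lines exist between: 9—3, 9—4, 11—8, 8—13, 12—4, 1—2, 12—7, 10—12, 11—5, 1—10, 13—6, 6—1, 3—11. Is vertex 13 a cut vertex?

No

Deleting 13 leaves 1 component (was 1) (its neighbors 6, 8 remain connected to each other), so 13 is not a cut vertex.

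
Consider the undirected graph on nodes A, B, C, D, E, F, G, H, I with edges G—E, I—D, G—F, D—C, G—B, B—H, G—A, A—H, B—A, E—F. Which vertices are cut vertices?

Removing D increases the component count from 2 to 3, so D is a cut vertex.
Removing G increases the component count from 2 to 3, so G is a cut vertex.
By contrast removing C leaves 2 components; it is not a cut vertex. No other vertex is a cut vertex either.

D, G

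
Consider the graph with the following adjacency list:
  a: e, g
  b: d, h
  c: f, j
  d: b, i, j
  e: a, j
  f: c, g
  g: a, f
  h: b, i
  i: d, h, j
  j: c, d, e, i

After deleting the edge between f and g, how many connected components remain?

1

f and g are still connected via f-c-j-e-a-g, so the component count stays at 1.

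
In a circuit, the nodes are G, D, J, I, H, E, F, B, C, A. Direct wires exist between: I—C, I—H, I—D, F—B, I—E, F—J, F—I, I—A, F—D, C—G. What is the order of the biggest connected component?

10

Starting from A we can reach A, B, C, D, E, F, G, H, I, J. That is one component of size 10.
The largest has 10 vertices.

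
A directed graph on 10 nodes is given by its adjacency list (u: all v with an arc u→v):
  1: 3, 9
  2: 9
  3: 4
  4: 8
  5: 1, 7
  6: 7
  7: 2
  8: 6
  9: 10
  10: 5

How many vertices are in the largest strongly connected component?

10

{1, 2, 3, 4, 5, 6, 7, 8, 9, 10} are all mutually reachable — one SCC of size 10.
The largest has 10 vertices.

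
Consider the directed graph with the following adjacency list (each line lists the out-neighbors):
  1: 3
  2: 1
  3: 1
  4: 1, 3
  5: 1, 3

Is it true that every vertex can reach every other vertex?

There is no directed path from 3 to 5, so the graph is not strongly connected.

No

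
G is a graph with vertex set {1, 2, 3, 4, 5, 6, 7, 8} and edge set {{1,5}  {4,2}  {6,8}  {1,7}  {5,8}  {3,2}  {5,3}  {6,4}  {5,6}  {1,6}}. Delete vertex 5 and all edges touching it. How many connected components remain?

1

With 5 gone, the remaining components are: {1, 2, 3, 4, 6, 7, 8}.
That is 1 component.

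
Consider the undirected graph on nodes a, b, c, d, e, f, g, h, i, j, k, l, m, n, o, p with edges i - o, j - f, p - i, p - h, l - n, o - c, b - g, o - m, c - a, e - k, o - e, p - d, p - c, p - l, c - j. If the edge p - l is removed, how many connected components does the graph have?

Before removal there are 2 components.
p - l is a bridge — removing it separates p's side from l's side.
After removal: 3 components.

3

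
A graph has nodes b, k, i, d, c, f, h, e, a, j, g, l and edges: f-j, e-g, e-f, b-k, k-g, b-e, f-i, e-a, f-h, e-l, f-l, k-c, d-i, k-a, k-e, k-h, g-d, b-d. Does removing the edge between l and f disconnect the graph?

After removing l-f, the path l-e-f still connects them, so the edge is not a bridge.

No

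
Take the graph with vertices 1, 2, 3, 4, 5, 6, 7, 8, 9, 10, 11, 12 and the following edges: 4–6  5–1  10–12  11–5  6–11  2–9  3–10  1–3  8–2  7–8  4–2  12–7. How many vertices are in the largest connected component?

Starting from 1 we can reach 1, 2, 3, 4, 5, 6, 7, 8, 9, 10, 11, 12. That is one component of size 12.
The largest has 12 vertices.

12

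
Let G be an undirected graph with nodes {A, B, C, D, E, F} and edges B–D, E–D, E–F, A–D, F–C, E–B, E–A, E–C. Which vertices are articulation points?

Removing E increases the component count from 1 to 2, so E is a cut vertex.
By contrast removing A leaves 1 component; it is not a cut vertex. No other vertex is a cut vertex either.

E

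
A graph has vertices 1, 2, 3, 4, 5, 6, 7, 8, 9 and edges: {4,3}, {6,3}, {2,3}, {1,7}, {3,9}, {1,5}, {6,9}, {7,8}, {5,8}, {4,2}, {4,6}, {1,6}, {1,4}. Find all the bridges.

The edges on the cycle 4-2-3-4 are not bridges since each lies on that cycle.
Every edge lies on some cycle, so there are no bridges.

none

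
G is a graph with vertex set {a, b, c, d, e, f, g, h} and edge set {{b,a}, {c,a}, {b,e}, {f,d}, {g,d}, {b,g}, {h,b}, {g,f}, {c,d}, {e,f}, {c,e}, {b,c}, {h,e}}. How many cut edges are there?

The edges on the cycle b-c-e-b are not bridges since each lies on that cycle.
Every edge lies on some cycle, so there are no bridges.

0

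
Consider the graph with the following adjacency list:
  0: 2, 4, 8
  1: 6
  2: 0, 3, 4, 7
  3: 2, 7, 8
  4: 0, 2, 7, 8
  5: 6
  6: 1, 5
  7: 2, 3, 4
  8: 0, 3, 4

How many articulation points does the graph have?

Removing 6 increases the component count from 2 to 3, so 6 is a cut vertex.
By contrast removing 2 leaves 2 components; it is not a cut vertex. No other vertex is a cut vertex either.

1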